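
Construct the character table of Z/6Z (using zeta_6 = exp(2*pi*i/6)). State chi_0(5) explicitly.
Character table of Z/6Z (irreps indexed chi_0,...,chi_5 with chi_k(m) = zeta_6^(k*m), zeta_6 = exp(2*pi*i/6)):
  irrep \ class  {0} (size 1)  {1} (size 1)    {2} (size 1)    {3} (size 1)  {4} (size 1)    {5} (size 1)  
  chi_0          1             1               1               1             1               1             
  chi_1          1             exp(I*pi/3)     exp(2*I*pi/3)   -1            exp(-2*I*pi/3)  exp(-I*pi/3)  
  chi_2          1             exp(2*I*pi/3)   exp(-2*I*pi/3)  1             exp(2*I*pi/3)   exp(-2*I*pi/3)
  chi_3          1             -1              1               -1            1               -1            
  chi_4          1             exp(-2*I*pi/3)  exp(2*I*pi/3)   1             exp(-2*I*pi/3)  exp(2*I*pi/3) 
  chi_5          1             exp(-I*pi/3)    exp(-2*I*pi/3)  -1            exp(2*I*pi/3)   exp(I*pi/3)   

Spot check: chi_0(5) = zeta_6^(0*5) = zeta_6^0 = 1.

Derivation: Z/6Z is abelian, so all 6 irreducible complex representations are 1-dimensional. They are given by chi_k(m) = zeta_6^(k*m) for k = 0,...,5. Row orthogonality: sum_m chi_k(m) conj(chi_l(m)) = 6 * [k = l].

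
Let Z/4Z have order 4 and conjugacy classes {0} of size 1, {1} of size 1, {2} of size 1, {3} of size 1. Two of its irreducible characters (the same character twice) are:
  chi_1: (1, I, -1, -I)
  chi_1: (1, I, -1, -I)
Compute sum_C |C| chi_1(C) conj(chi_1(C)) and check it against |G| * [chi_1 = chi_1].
Sum = 4 = |G| = 4; so <chi_1, chi_1> = 1 (norm-1 confirms irreducibility).

Why: Compute term by term over conjugacy classes (|C| * chi_1(C) * conj(chi_1(C))):
  1*(1)*conj(1) + 1*(I)*conj(I) + 1*(-1)*conj(-1) + 1*(-I)*conj(-I)
  = (1) + (1) + (1) + (1)
  = 4.
(Exp terms are combined using exp(i*s)*conj(exp(i*t)) = exp(i*(s-t)), and sums of them are collapsed using the identity that for every m > 1 the m distinct m-th roots of unity sum to 0, e.g. 1 + exp(2*I*pi/3) + exp(-2*I*pi/3) = 0.)
Dividing by |G| = 4 gives 4/4 = 1, matching the row-orthogonality relation <chi_1, chi_1> = [chi_1 = chi_1].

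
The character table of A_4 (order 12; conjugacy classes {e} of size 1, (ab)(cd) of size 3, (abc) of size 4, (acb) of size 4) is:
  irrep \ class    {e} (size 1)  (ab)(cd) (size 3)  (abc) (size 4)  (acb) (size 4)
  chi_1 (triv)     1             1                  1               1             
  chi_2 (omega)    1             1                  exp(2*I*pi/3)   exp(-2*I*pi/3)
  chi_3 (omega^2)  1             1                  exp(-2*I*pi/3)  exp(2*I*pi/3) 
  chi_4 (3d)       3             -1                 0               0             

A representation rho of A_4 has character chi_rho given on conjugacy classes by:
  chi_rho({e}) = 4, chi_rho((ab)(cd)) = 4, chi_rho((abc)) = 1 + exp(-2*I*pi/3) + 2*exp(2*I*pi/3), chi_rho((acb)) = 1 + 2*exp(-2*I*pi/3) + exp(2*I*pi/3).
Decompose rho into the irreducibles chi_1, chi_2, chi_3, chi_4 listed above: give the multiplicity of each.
Multiplicities: chi_1: 1, chi_2: 2, chi_3: 1, chi_4: 0.

Justification: Use <chi_rho, chi> = (1/|G|) sum_C |C| * chi_rho(C) * conj(chi(C)) with |G| = 12 for each irreducible chi in the table:
  <chi_rho, chi_1> = (1/12)[1*(4)*conj(1) + 3*(4)*conj(1) + 4*(1 + exp(-2*I*pi/3) + 2*exp(2*I*pi/3))*conj(1) + 4*(1 + 2*exp(-2*I*pi/3) + exp(2*I*pi/3))*conj(1)]
      = (1/12)[(4) + (12) + (4 + 4*exp(-2*I*pi/3) + 8*exp(2*I*pi/3)) + (4 + 8*exp(-2*I*pi/3) + 4*exp(2*I*pi/3))] = 12/12 = 1
  <chi_rho, chi_2> = (1/12)[1*(4)*conj(1) + 3*(4)*conj(1) + 4*(1 + exp(-2*I*pi/3) + 2*exp(2*I*pi/3))*conj(exp(2*I*pi/3)) + 4*(1 + 2*exp(-2*I*pi/3) + exp(2*I*pi/3))*conj(exp(-2*I*pi/3))]
      = (1/12)[(4) + (12) + (4) + (4)] = 24/12 = 2
  <chi_rho, chi_3> = (1/12)[1*(4)*conj(1) + 3*(4)*conj(1) + 4*(1 + exp(-2*I*pi/3) + 2*exp(2*I*pi/3))*conj(exp(-2*I*pi/3)) + 4*(1 + 2*exp(-2*I*pi/3) + exp(2*I*pi/3))*conj(exp(2*I*pi/3))]
      = (1/12)[(4) + (12) + (4 + 8*exp(-2*I*pi/3) + 4*exp(2*I*pi/3)) + (4 + 4*exp(-2*I*pi/3) + 8*exp(2*I*pi/3))] = 12/12 = 1
  <chi_rho, chi_4> = (1/12)[1*(4)*conj(3) + 3*(4)*conj(-1) + 4*(1 + exp(-2*I*pi/3) + 2*exp(2*I*pi/3))*conj(0) + 4*(1 + 2*exp(-2*I*pi/3) + exp(2*I*pi/3))*conj(0)]
      = (1/12)[(12) + (-12) + (0) + (0)] = 0/12 = 0
(Exp terms are combined using exp(i*s)*conj(exp(i*t)) = exp(i*(s-t)), and sums of them are collapsed using the identity that for every m > 1 the m distinct m-th roots of unity sum to 0, e.g. 1 + exp(2*I*pi/3) + exp(-2*I*pi/3) = 0.)
Dimension check: dim(rho) = sum (mult * dim) = 1*1 + 2*1 + 1*1 + 0*3 = 4 = chi_rho(e) = 4.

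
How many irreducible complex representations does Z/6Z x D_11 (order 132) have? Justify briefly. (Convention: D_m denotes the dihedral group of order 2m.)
42

The number of irreducible complex representations of a finite group equals its number of conjugacy classes. For a direct product, #classes(G x H) = #classes(G) * #classes(H). Z/6Z has 6 classes (abelian), D_11 has 7 classes, so 6 * 7 = 42, so Z/6Z x D_11 (order 132) has exactly 42 irreducible complex representations.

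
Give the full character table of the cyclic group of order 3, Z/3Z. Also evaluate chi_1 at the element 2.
Character table of Z/3Z (irreps indexed chi_0,...,chi_2 with chi_k(m) = zeta_3^(k*m), zeta_3 = exp(2*pi*i/3)):
  irrep \ class  {0} (size 1)  {1} (size 1)    {2} (size 1)  
  chi_0          1             1               1             
  chi_1          1             exp(2*I*pi/3)   exp(-2*I*pi/3)
  chi_2          1             exp(-2*I*pi/3)  exp(2*I*pi/3) 

Spot check: chi_1(2) = zeta_3^(1*2) = zeta_3^2 = exp(-2*I*pi/3).

Why: Z/3Z is abelian, so all 3 irreducible complex representations are 1-dimensional. They are given by chi_k(m) = zeta_3^(k*m) for k = 0,...,2. Row orthogonality: sum_m chi_k(m) conj(chi_l(m)) = 3 * [k = l].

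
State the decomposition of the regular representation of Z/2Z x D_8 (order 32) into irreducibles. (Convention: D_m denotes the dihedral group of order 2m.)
Each irreducible V_i of dimension d_i appears with multiplicity d_i, i.e. rho_reg = (direct sum over all irreducibles V_i) d_i V_i. The irreducible dimensions for Z/2Z x D_8 are 1, 1, 1, 1, 1, 1, 1, 1, 2, 2, 2, 2, 2, 2: 8 irreducibles of dimension 1, each with multiplicity 1; 6 irreducibles of dimension 2, each with multiplicity 2. Total dimension 8*1*1 + 6*2*2 = 32 = |G|.

Explanation: General theorem: in the regular representation of a finite group G, each irreducible appears with multiplicity equal to its dimension. Check: dim(rho_reg) = sum d_i^2 = 1 + 1 + 1 + 1 + 1 + 1 + 1 + 1 + 4 + 4 + 4 + 4 + 4 + 4 = 32 = |G|.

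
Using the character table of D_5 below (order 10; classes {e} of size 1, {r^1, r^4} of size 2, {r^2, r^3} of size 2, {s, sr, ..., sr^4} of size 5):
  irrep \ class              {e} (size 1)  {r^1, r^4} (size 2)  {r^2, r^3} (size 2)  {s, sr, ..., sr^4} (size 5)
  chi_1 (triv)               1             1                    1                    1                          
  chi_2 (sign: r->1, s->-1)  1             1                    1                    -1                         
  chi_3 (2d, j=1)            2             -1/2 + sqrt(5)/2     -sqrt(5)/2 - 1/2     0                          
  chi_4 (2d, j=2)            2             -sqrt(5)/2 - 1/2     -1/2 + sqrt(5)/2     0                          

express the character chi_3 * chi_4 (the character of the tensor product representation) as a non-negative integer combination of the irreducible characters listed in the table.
chi_3 tensor chi_4 = chi_3 + chi_4 (all other irreducibles have multiplicity 0).

Details: The character of a tensor product is the pointwise product (chi_3 * chi_4)(C) = chi_3(C) * chi_4(C):
  {e}: (2)*(2), {r^1, r^4}: (-1/2 + sqrt(5)/2)*(-sqrt(5)/2 - 1/2), {r^2, r^3}: (-sqrt(5)/2 - 1/2)*(-1/2 + sqrt(5)/2), {s, sr, ..., sr^4}: (0)*(0)
so (chi_3 * chi_4) takes values
  {e} -> 4, {r^1, r^4} -> -1, {r^2, r^3} -> -1, {s, sr, ..., sr^4} -> 0.
Now take the inner product of this character with each irreducible chi from the table, <chi_3*chi_4, chi> = (1/10) sum_C |C| (chi_3*chi_4)(C) conj(chi(C)):
  <chi_3*chi_4, chi_1> = (1/10)[1*(4)*conj(1) + 2*(-1)*conj(1) + 2*(-1)*conj(1) + 5*(0)*conj(1)]
      = (1/10)[(4) + (-2) + (-2) + (0)] = 0/10 = 0
  <chi_3*chi_4, chi_2> = (1/10)[1*(4)*conj(1) + 2*(-1)*conj(1) + 2*(-1)*conj(1) + 5*(0)*conj(-1)]
      = (1/10)[(4) + (-2) + (-2) + (0)] = 0/10 = 0
  <chi_3*chi_4, chi_3> = (1/10)[1*(4)*conj(2) + 2*(-1)*conj(-1/2 + sqrt(5)/2) + 2*(-1)*conj(-sqrt(5)/2 - 1/2) + 5*(0)*conj(0)]
      = (1/10)[(8) + (1 - sqrt(5)) + (1 + sqrt(5)) + (0)] = 10/10 = 1
  <chi_3*chi_4, chi_4> = (1/10)[1*(4)*conj(2) + 2*(-1)*conj(-sqrt(5)/2 - 1/2) + 2*(-1)*conj(-1/2 + sqrt(5)/2) + 5*(0)*conj(0)]
      = (1/10)[(8) + (1 + sqrt(5)) + (1 - sqrt(5)) + (0)] = 10/10 = 1
Hence the multiplicities are chi_3: 1, chi_4: 1. Dimension check: dim(chi_3)*dim(chi_4) = 2*2 = 4 and sum (mult * dim) = 1*2 + 1*2 = 4.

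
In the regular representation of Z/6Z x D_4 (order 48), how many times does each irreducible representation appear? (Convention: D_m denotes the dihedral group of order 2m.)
Each irreducible V_i of dimension d_i appears with multiplicity d_i, i.e. rho_reg = (direct sum over all irreducibles V_i) d_i V_i. The irreducible dimensions for Z/6Z x D_4 are 1, 1, 1, 1, 1, 1, 1, 1, 1, 1, 1, 1, 1, 1, 1, 1, 1, 1, 1, 1, 1, 1, 1, 1, 2, 2, 2, 2, 2, 2: 24 irreducibles of dimension 1, each with multiplicity 1; 6 irreducibles of dimension 2, each with multiplicity 2. Total dimension 24*1*1 + 6*2*2 = 48 = |G|.

Argument: General theorem: in the regular representation of a finite group G, each irreducible appears with multiplicity equal to its dimension. Check: dim(rho_reg) = sum d_i^2 = 1 + 1 + 1 + 1 + 1 + 1 + 1 + 1 + 1 + 1 + 1 + 1 + 1 + 1 + 1 + 1 + 1 + 1 + 1 + 1 + 1 + 1 + 1 + 1 + 4 + 4 + 4 + 4 + 4 + 4 = 48 = |G|.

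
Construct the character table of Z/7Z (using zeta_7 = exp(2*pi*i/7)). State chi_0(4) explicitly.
Character table of Z/7Z (irreps indexed chi_0,...,chi_6 with chi_k(m) = zeta_7^(k*m), zeta_7 = exp(2*pi*i/7)):
  irrep \ class  {0} (size 1)  {1} (size 1)    {2} (size 1)    {3} (size 1)    {4} (size 1)    {5} (size 1)    {6} (size 1)  
  chi_0          1             1               1               1               1               1               1             
  chi_1          1             exp(2*I*pi/7)   exp(4*I*pi/7)   exp(6*I*pi/7)   exp(-6*I*pi/7)  exp(-4*I*pi/7)  exp(-2*I*pi/7)
  chi_2          1             exp(4*I*pi/7)   exp(-6*I*pi/7)  exp(-2*I*pi/7)  exp(2*I*pi/7)   exp(6*I*pi/7)   exp(-4*I*pi/7)
  chi_3          1             exp(6*I*pi/7)   exp(-2*I*pi/7)  exp(4*I*pi/7)   exp(-4*I*pi/7)  exp(2*I*pi/7)   exp(-6*I*pi/7)
  chi_4          1             exp(-6*I*pi/7)  exp(2*I*pi/7)   exp(-4*I*pi/7)  exp(4*I*pi/7)   exp(-2*I*pi/7)  exp(6*I*pi/7) 
  chi_5          1             exp(-4*I*pi/7)  exp(6*I*pi/7)   exp(2*I*pi/7)   exp(-2*I*pi/7)  exp(-6*I*pi/7)  exp(4*I*pi/7) 
  chi_6          1             exp(-2*I*pi/7)  exp(-4*I*pi/7)  exp(-6*I*pi/7)  exp(6*I*pi/7)   exp(4*I*pi/7)   exp(2*I*pi/7) 

Spot check: chi_0(4) = zeta_7^(0*4) = zeta_7^0 = 1.

Reasoning: Z/7Z is abelian, so all 7 irreducible complex representations are 1-dimensional. They are given by chi_k(m) = zeta_7^(k*m) for k = 0,...,6. Row orthogonality: sum_m chi_k(m) conj(chi_l(m)) = 7 * [k = l].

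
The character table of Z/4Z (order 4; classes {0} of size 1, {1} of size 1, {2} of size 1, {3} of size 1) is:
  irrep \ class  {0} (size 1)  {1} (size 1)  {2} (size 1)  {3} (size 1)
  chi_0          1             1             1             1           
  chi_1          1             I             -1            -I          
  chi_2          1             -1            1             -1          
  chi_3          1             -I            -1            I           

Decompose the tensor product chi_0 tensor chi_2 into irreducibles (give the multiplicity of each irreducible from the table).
chi_0 tensor chi_2 = chi_2 (all other irreducibles have multiplicity 0).

Explanation: The character of a tensor product is the pointwise product (chi_0 * chi_2)(C) = chi_0(C) * chi_2(C):
  {0}: (1)*(1), {1}: (1)*(-1), {2}: (1)*(1), {3}: (1)*(-1)
so (chi_0 * chi_2) takes values
  {0} -> 1, {1} -> -1, {2} -> 1, {3} -> -1.
Now take the inner product of this character with each irreducible chi from the table, <chi_0*chi_2, chi> = (1/4) sum_C |C| (chi_0*chi_2)(C) conj(chi(C)):
  <chi_0*chi_2, chi_0> = (1/4)[1*(1)*conj(1) + 1*(-1)*conj(1) + 1*(1)*conj(1) + 1*(-1)*conj(1)]
      = (1/4)[(1) + (-1) + (1) + (-1)] = 0/4 = 0
  <chi_0*chi_2, chi_1> = (1/4)[1*(1)*conj(1) + 1*(-1)*conj(I) + 1*(1)*conj(-1) + 1*(-1)*conj(-I)]
      = (1/4)[(1) + (I) + (-1) + (-I)] = 0/4 = 0
  <chi_0*chi_2, chi_2> = (1/4)[1*(1)*conj(1) + 1*(-1)*conj(-1) + 1*(1)*conj(1) + 1*(-1)*conj(-1)]
      = (1/4)[(1) + (1) + (1) + (1)] = 4/4 = 1
  <chi_0*chi_2, chi_3> = (1/4)[1*(1)*conj(1) + 1*(-1)*conj(-I) + 1*(1)*conj(-1) + 1*(-1)*conj(I)]
      = (1/4)[(1) + (-I) + (-1) + (I)] = 0/4 = 0
(Exp terms are combined using exp(i*s)*conj(exp(i*t)) = exp(i*(s-t)), and sums of them are collapsed using the identity that for every m > 1 the m distinct m-th roots of unity sum to 0, e.g. 1 + exp(2*I*pi/3) + exp(-2*I*pi/3) = 0.)
Hence the multiplicities are chi_2: 1. Dimension check: dim(chi_0)*dim(chi_2) = 1*1 = 1 and sum (mult * dim) = 1*1 = 1.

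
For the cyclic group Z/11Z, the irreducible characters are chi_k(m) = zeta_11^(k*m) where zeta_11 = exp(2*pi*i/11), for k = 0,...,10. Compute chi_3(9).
chi_3(9) = zeta_11^27 = exp(10*I*pi/11)

Solution. chi_3(9) = zeta_11^(3*9) = zeta_11^27. Since zeta_11^11 = 1, this equals zeta_11^5 = exp(2*pi*i*5/11) = exp(10*I*pi/11).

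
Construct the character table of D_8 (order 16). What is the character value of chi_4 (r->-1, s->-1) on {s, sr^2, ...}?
Conjugacy classes: {e} of size 1, {r^4} of size 1, {r^1, r^7} of size 2, {r^2, r^6} of size 2, {r^3, r^5} of size 2, {s, sr^2, ...} of size 4, {sr, sr^3, ...} of size 4.
Character table:
  irrep \ class              {e} (size 1)  {r^4} (size 1)  {r^1, r^7} (size 2)  {r^2, r^6} (size 2)  {r^3, r^5} (size 2)  {s, sr^2, ...} (size 4)  {sr, sr^3, ...} (size 4)
  chi_1 (triv)               1             1               1                    1                    1                    1                        1                       
  chi_2 (sign: r->1, s->-1)  1             1               1                    1                    1                    -1                       -1                      
  chi_3 (r->-1, s->1)        1             1               -1                   1                    -1                   1                        -1                      
  chi_4 (r->-1, s->-1)       1             1               -1                   1                    -1                   -1                       1                       
  chi_5 (2d, j=1)            2             -2              sqrt(2)              0                    -sqrt(2)             0                        0                       
  chi_6 (2d, j=2)            2             2               0                    -2                   0                    0                        0                       
  chi_7 (2d, j=3)            2             -2              -sqrt(2)             0                    sqrt(2)              0                        0                       

Spot check: chi_4 (r->-1, s->-1) on {s, sr^2, ...} = -1.

Argument: D_8 has order 2*8 = 16 with 7 conjugacy classes, hence 7 irreducibles. Sum of squared dims 1 + 1 + 1 + 1 + 4 + 4 + 4 = 16 = |G|. Linear characters come from the abelianisation; the 2-dimensional irreps have character r^k -> 2*cos(2*pi*j*k/8), reflections -> 0.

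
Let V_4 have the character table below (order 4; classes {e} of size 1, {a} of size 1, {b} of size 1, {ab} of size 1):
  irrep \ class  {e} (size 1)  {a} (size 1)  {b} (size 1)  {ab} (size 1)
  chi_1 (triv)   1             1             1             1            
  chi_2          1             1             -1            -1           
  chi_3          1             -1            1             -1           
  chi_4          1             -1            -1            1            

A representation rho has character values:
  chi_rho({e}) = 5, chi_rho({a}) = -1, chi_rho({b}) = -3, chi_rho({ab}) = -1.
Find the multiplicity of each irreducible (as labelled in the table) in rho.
Multiplicities: chi_1: 0, chi_2: 2, chi_3: 1, chi_4: 2.

Solution. Use <chi_rho, chi> = (1/|G|) sum_C |C| * chi_rho(C) * conj(chi(C)) with |G| = 4 for each irreducible chi in the table:
  <chi_rho, chi_1> = (1/4)[1*(5)*conj(1) + 1*(-1)*conj(1) + 1*(-3)*conj(1) + 1*(-1)*conj(1)]
      = (1/4)[(5) + (-1) + (-3) + (-1)] = 0/4 = 0
  <chi_rho, chi_2> = (1/4)[1*(5)*conj(1) + 1*(-1)*conj(1) + 1*(-3)*conj(-1) + 1*(-1)*conj(-1)]
      = (1/4)[(5) + (-1) + (3) + (1)] = 8/4 = 2
  <chi_rho, chi_3> = (1/4)[1*(5)*conj(1) + 1*(-1)*conj(-1) + 1*(-3)*conj(1) + 1*(-1)*conj(-1)]
      = (1/4)[(5) + (1) + (-3) + (1)] = 4/4 = 1
  <chi_rho, chi_4> = (1/4)[1*(5)*conj(1) + 1*(-1)*conj(-1) + 1*(-3)*conj(-1) + 1*(-1)*conj(1)]
      = (1/4)[(5) + (1) + (3) + (-1)] = 8/4 = 2
Dimension check: dim(rho) = sum (mult * dim) = 0*1 + 2*1 + 1*1 + 2*1 = 5 = chi_rho(e) = 5.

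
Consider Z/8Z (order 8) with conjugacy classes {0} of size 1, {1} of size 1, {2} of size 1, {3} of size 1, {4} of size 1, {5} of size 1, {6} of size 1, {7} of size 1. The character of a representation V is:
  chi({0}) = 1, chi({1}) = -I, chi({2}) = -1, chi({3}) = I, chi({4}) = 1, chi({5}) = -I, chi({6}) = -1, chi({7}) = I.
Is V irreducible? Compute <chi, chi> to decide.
Irreducible: <chi, chi> = 1.

Justification: <chi, chi> = (1/|G|) sum_C |C| * |chi(C)|^2 = (1/8)[1*|1|^2 + 1*|-I|^2 + 1*|-1|^2 + 1*|I|^2 + 1*|1|^2 + 1*|-I|^2 + 1*|-1|^2 + 1*|I|^2]
  = (1/8)[(1) + (1) + (1) + (1) + (1) + (1) + (1) + (1)] = 8/8 = 1.
(Exp terms are combined using exp(i*s)*conj(exp(i*t)) = exp(i*(s-t)), and sums of them are collapsed using the identity that for every m > 1 the m distinct m-th roots of unity sum to 0, e.g. 1 + exp(2*I*pi/3) + exp(-2*I*pi/3) = 0.)
A character is irreducible iff <chi, chi> = 1, so this representation is irreducible.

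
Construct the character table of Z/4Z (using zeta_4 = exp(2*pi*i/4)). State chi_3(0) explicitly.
Character table of Z/4Z (irreps indexed chi_0,...,chi_3 with chi_k(m) = zeta_4^(k*m), zeta_4 = exp(2*pi*i/4)):
  irrep \ class  {0} (size 1)  {1} (size 1)  {2} (size 1)  {3} (size 1)
  chi_0          1             1             1             1           
  chi_1          1             I             -1            -I          
  chi_2          1             -1            1             -1          
  chi_3          1             -I            -1            I           

Spot check: chi_3(0) = zeta_4^(3*0) = zeta_4^0 = 1.

Details: Z/4Z is abelian, so all 4 irreducible complex representations are 1-dimensional. They are given by chi_k(m) = zeta_4^(k*m) for k = 0,...,3. Row orthogonality: sum_m chi_k(m) conj(chi_l(m)) = 4 * [k = l].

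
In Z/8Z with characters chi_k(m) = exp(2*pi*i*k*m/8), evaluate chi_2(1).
chi_2(1) = zeta_8^2 = I

Working: chi_2(1) = zeta_8^(2*1) = zeta_8^2. Since zeta_8^8 = 1, this equals zeta_8^2 = exp(2*pi*i*2/8) = I.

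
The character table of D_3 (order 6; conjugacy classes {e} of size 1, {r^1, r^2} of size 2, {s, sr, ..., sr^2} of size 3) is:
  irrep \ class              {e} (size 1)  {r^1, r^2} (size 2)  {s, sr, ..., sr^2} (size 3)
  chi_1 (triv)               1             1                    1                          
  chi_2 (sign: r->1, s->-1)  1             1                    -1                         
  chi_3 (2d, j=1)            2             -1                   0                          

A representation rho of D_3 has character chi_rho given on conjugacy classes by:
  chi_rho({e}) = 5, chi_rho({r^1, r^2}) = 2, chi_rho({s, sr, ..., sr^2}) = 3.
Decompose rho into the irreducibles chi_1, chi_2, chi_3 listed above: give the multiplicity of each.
Multiplicities: chi_1: 3, chi_2: 0, chi_3: 1.

Proof sketch: Use <chi_rho, chi> = (1/|G|) sum_C |C| * chi_rho(C) * conj(chi(C)) with |G| = 6 for each irreducible chi in the table:
  <chi_rho, chi_1> = (1/6)[1*(5)*conj(1) + 2*(2)*conj(1) + 3*(3)*conj(1)]
      = (1/6)[(5) + (4) + (9)] = 18/6 = 3
  <chi_rho, chi_2> = (1/6)[1*(5)*conj(1) + 2*(2)*conj(1) + 3*(3)*conj(-1)]
      = (1/6)[(5) + (4) + (-9)] = 0/6 = 0
  <chi_rho, chi_3> = (1/6)[1*(5)*conj(2) + 2*(2)*conj(-1) + 3*(3)*conj(0)]
      = (1/6)[(10) + (-4) + (0)] = 6/6 = 1
Dimension check: dim(rho) = sum (mult * dim) = 3*1 + 0*1 + 1*2 = 5 = chi_rho(e) = 5.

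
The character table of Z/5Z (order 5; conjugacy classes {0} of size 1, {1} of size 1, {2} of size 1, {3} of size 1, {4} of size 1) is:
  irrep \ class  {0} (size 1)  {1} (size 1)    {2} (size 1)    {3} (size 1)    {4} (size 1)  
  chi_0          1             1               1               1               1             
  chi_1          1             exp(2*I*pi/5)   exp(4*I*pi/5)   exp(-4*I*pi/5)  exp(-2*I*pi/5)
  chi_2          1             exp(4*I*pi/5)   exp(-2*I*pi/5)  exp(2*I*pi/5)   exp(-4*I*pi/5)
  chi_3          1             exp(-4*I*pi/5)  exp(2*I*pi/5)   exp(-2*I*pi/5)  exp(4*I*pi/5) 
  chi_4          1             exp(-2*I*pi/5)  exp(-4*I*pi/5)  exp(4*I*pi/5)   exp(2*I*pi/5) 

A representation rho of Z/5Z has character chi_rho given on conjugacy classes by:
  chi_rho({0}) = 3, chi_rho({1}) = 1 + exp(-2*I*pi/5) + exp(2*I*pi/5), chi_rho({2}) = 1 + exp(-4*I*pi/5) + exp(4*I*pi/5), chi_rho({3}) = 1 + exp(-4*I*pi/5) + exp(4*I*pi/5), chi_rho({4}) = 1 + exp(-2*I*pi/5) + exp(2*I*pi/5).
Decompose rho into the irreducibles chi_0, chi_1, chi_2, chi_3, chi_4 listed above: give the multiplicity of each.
Multiplicities: chi_0: 1, chi_1: 1, chi_2: 0, chi_3: 0, chi_4: 1.

Justification: Use <chi_rho, chi> = (1/|G|) sum_C |C| * chi_rho(C) * conj(chi(C)) with |G| = 5 for each irreducible chi in the table:
  <chi_rho, chi_0> = (1/5)[1*(3)*conj(1) + 1*(1 + exp(-2*I*pi/5) + exp(2*I*pi/5))*conj(1) + 1*(1 + exp(-4*I*pi/5) + exp(4*I*pi/5))*conj(1) + 1*(1 + exp(-4*I*pi/5) + exp(4*I*pi/5))*conj(1) + 1*(1 + exp(-2*I*pi/5) + exp(2*I*pi/5))*conj(1)]
      = (1/5)[(3) + (1 + exp(-2*I*pi/5) + exp(2*I*pi/5)) + (1 + exp(-4*I*pi/5) + exp(4*I*pi/5)) + (1 + exp(-4*I*pi/5) + exp(4*I*pi/5)) + (1 + exp(-2*I*pi/5) + exp(2*I*pi/5))] = 5/5 = 1
  <chi_rho, chi_1> = (1/5)[1*(3)*conj(1) + 1*(1 + exp(-2*I*pi/5) + exp(2*I*pi/5))*conj(exp(2*I*pi/5)) + 1*(1 + exp(-4*I*pi/5) + exp(4*I*pi/5))*conj(exp(4*I*pi/5)) + 1*(1 + exp(-4*I*pi/5) + exp(4*I*pi/5))*conj(exp(-4*I*pi/5)) + 1*(1 + exp(-2*I*pi/5) + exp(2*I*pi/5))*conj(exp(-2*I*pi/5))]
      = (1/5)[(3) + (1 + exp(-2*I*pi/5) + exp(-4*I*pi/5)) + (1 + exp(-4*I*pi/5) + exp(2*I*pi/5)) + (1 + exp(-2*I*pi/5) + exp(4*I*pi/5)) + (1 + exp(4*I*pi/5) + exp(2*I*pi/5))] = 5/5 = 1
  <chi_rho, chi_2> = (1/5)[1*(3)*conj(1) + 1*(1 + exp(-2*I*pi/5) + exp(2*I*pi/5))*conj(exp(4*I*pi/5)) + 1*(1 + exp(-4*I*pi/5) + exp(4*I*pi/5))*conj(exp(-2*I*pi/5)) + 1*(1 + exp(-4*I*pi/5) + exp(4*I*pi/5))*conj(exp(2*I*pi/5)) + 1*(1 + exp(-2*I*pi/5) + exp(2*I*pi/5))*conj(exp(-4*I*pi/5))]
      = (1/5)[(3) + (exp(-2*I*pi/5) + exp(-4*I*pi/5) + exp(4*I*pi/5)) + (exp(-2*I*pi/5) + exp(-4*I*pi/5) + exp(2*I*pi/5)) + (exp(-2*I*pi/5) + exp(4*I*pi/5) + exp(2*I*pi/5)) + (exp(-4*I*pi/5) + exp(4*I*pi/5) + exp(2*I*pi/5))] = 0/5 = 0
  <chi_rho, chi_3> = (1/5)[1*(3)*conj(1) + 1*(1 + exp(-2*I*pi/5) + exp(2*I*pi/5))*conj(exp(-4*I*pi/5)) + 1*(1 + exp(-4*I*pi/5) + exp(4*I*pi/5))*conj(exp(2*I*pi/5)) + 1*(1 + exp(-4*I*pi/5) + exp(4*I*pi/5))*conj(exp(-2*I*pi/5)) + 1*(1 + exp(-2*I*pi/5) + exp(2*I*pi/5))*conj(exp(4*I*pi/5))]
      = (1/5)[(3) + (exp(-4*I*pi/5) + exp(4*I*pi/5) + exp(2*I*pi/5)) + (exp(-2*I*pi/5) + exp(4*I*pi/5) + exp(2*I*pi/5)) + (exp(-2*I*pi/5) + exp(-4*I*pi/5) + exp(2*I*pi/5)) + (exp(-2*I*pi/5) + exp(-4*I*pi/5) + exp(4*I*pi/5))] = 0/5 = 0
  <chi_rho, chi_4> = (1/5)[1*(3)*conj(1) + 1*(1 + exp(-2*I*pi/5) + exp(2*I*pi/5))*conj(exp(-2*I*pi/5)) + 1*(1 + exp(-4*I*pi/5) + exp(4*I*pi/5))*conj(exp(-4*I*pi/5)) + 1*(1 + exp(-4*I*pi/5) + exp(4*I*pi/5))*conj(exp(4*I*pi/5)) + 1*(1 + exp(-2*I*pi/5) + exp(2*I*pi/5))*conj(exp(2*I*pi/5))]
      = (1/5)[(3) + (1 + exp(4*I*pi/5) + exp(2*I*pi/5)) + (1 + exp(-2*I*pi/5) + exp(4*I*pi/5)) + (1 + exp(-4*I*pi/5) + exp(2*I*pi/5)) + (1 + exp(-2*I*pi/5) + exp(-4*I*pi/5))] = 5/5 = 1
(Exp terms are combined using exp(i*s)*conj(exp(i*t)) = exp(i*(s-t)), and sums of them are collapsed using the identity that for every m > 1 the m distinct m-th roots of unity sum to 0, e.g. 1 + exp(2*I*pi/3) + exp(-2*I*pi/3) = 0.)
Dimension check: dim(rho) = sum (mult * dim) = 1*1 + 1*1 + 0*1 + 0*1 + 1*1 = 3 = chi_rho(e) = 3.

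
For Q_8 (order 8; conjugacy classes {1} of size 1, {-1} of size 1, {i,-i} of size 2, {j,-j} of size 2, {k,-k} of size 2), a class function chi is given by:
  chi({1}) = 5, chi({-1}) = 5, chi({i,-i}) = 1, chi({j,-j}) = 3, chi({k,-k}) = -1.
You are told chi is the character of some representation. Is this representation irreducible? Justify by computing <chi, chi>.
Not irreducible (reducible): <chi, chi> = 9 > 1.

Details: <chi, chi> = (1/|G|) sum_C |C| * |chi(C)|^2 = (1/8)[1*|5|^2 + 1*|5|^2 + 2*|1|^2 + 2*|3|^2 + 2*|-1|^2]
  = (1/8)[(25) + (25) + (2) + (18) + (2)] = 72/8 = 9.
A character is irreducible iff <chi, chi> = 1, so this representation is reducible.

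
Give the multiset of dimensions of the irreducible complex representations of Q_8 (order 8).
Dimensions: 1, 1, 1, 1, 2

Why: There are 5 irreducibles (= number of conjugacy classes). Their dimensions d_i satisfy sum d_i^2 = |G| = 8: 1 + 1 + 1 + 1 + 4 = 8.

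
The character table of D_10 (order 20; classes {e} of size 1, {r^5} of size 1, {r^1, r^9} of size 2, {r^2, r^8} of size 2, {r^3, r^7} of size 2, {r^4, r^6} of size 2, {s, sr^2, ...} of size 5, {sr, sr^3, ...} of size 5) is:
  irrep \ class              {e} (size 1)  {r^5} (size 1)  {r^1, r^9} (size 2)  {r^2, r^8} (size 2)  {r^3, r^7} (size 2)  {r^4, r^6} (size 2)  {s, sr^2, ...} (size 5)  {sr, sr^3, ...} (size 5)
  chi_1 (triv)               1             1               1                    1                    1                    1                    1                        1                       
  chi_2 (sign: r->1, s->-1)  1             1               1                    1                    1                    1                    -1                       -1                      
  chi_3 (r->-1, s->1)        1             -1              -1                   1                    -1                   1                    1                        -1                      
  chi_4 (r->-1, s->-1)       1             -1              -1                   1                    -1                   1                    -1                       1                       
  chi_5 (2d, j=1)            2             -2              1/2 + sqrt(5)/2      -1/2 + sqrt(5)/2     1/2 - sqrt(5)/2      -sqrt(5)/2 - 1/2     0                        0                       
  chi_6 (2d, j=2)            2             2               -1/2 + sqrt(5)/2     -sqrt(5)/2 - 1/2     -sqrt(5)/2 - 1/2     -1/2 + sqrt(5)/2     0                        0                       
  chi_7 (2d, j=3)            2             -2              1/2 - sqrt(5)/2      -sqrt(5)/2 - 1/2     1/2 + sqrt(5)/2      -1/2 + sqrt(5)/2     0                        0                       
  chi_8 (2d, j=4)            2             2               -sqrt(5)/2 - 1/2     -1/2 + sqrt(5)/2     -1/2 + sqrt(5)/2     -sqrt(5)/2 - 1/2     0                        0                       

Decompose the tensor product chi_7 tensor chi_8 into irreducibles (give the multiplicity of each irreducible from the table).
chi_7 tensor chi_8 = chi_5 + chi_7 (all other irreducibles have multiplicity 0).

Solution. The character of a tensor product is the pointwise product (chi_7 * chi_8)(C) = chi_7(C) * chi_8(C):
  {e}: (2)*(2), {r^5}: (-2)*(2), {r^1, r^9}: (1/2 - sqrt(5)/2)*(-sqrt(5)/2 - 1/2), {r^2, r^8}: (-sqrt(5)/2 - 1/2)*(-1/2 + sqrt(5)/2), {r^3, r^7}: (1/2 + sqrt(5)/2)*(-1/2 + sqrt(5)/2), {r^4, r^6}: (-1/2 + sqrt(5)/2)*(-sqrt(5)/2 - 1/2), {s, sr^2, ...}: (0)*(0), {sr, sr^3, ...}: (0)*(0)
so (chi_7 * chi_8) takes values
  {e} -> 4, {r^5} -> -4, {r^1, r^9} -> 1, {r^2, r^8} -> -1, {r^3, r^7} -> 1, {r^4, r^6} -> -1, {s, sr^2, ...} -> 0, {sr, sr^3, ...} -> 0.
Now take the inner product of this character with each irreducible chi from the table, <chi_7*chi_8, chi> = (1/20) sum_C |C| (chi_7*chi_8)(C) conj(chi(C)):
  <chi_7*chi_8, chi_1> = (1/20)[1*(4)*conj(1) + 1*(-4)*conj(1) + 2*(1)*conj(1) + 2*(-1)*conj(1) + 2*(1)*conj(1) + 2*(-1)*conj(1) + 5*(0)*conj(1) + 5*(0)*conj(1)]
      = (1/20)[(4) + (-4) + (2) + (-2) + (2) + (-2) + (0) + (0)] = 0/20 = 0
  <chi_7*chi_8, chi_2> = (1/20)[1*(4)*conj(1) + 1*(-4)*conj(1) + 2*(1)*conj(1) + 2*(-1)*conj(1) + 2*(1)*conj(1) + 2*(-1)*conj(1) + 5*(0)*conj(-1) + 5*(0)*conj(-1)]
      = (1/20)[(4) + (-4) + (2) + (-2) + (2) + (-2) + (0) + (0)] = 0/20 = 0
  <chi_7*chi_8, chi_3> = (1/20)[1*(4)*conj(1) + 1*(-4)*conj(-1) + 2*(1)*conj(-1) + 2*(-1)*conj(1) + 2*(1)*conj(-1) + 2*(-1)*conj(1) + 5*(0)*conj(1) + 5*(0)*conj(-1)]
      = (1/20)[(4) + (4) + (-2) + (-2) + (-2) + (-2) + (0) + (0)] = 0/20 = 0
  <chi_7*chi_8, chi_4> = (1/20)[1*(4)*conj(1) + 1*(-4)*conj(-1) + 2*(1)*conj(-1) + 2*(-1)*conj(1) + 2*(1)*conj(-1) + 2*(-1)*conj(1) + 5*(0)*conj(-1) + 5*(0)*conj(1)]
      = (1/20)[(4) + (4) + (-2) + (-2) + (-2) + (-2) + (0) + (0)] = 0/20 = 0
  <chi_7*chi_8, chi_5> = (1/20)[1*(4)*conj(2) + 1*(-4)*conj(-2) + 2*(1)*conj(1/2 + sqrt(5)/2) + 2*(-1)*conj(-1/2 + sqrt(5)/2) + 2*(1)*conj(1/2 - sqrt(5)/2) + 2*(-1)*conj(-sqrt(5)/2 - 1/2) + 5*(0)*conj(0) + 5*(0)*conj(0)]
      = (1/20)[(8) + (8) + (1 + sqrt(5)) + (1 - sqrt(5)) + (1 - sqrt(5)) + (1 + sqrt(5)) + (0) + (0)] = 20/20 = 1
  <chi_7*chi_8, chi_6> = (1/20)[1*(4)*conj(2) + 1*(-4)*conj(2) + 2*(1)*conj(-1/2 + sqrt(5)/2) + 2*(-1)*conj(-sqrt(5)/2 - 1/2) + 2*(1)*conj(-sqrt(5)/2 - 1/2) + 2*(-1)*conj(-1/2 + sqrt(5)/2) + 5*(0)*conj(0) + 5*(0)*conj(0)]
      = (1/20)[(8) + (-8) + (-1 + sqrt(5)) + (1 + sqrt(5)) + (-sqrt(5) - 1) + (1 - sqrt(5)) + (0) + (0)] = 0/20 = 0
  <chi_7*chi_8, chi_7> = (1/20)[1*(4)*conj(2) + 1*(-4)*conj(-2) + 2*(1)*conj(1/2 - sqrt(5)/2) + 2*(-1)*conj(-sqrt(5)/2 - 1/2) + 2*(1)*conj(1/2 + sqrt(5)/2) + 2*(-1)*conj(-1/2 + sqrt(5)/2) + 5*(0)*conj(0) + 5*(0)*conj(0)]
      = (1/20)[(8) + (8) + (1 - sqrt(5)) + (1 + sqrt(5)) + (1 + sqrt(5)) + (1 - sqrt(5)) + (0) + (0)] = 20/20 = 1
  <chi_7*chi_8, chi_8> = (1/20)[1*(4)*conj(2) + 1*(-4)*conj(2) + 2*(1)*conj(-sqrt(5)/2 - 1/2) + 2*(-1)*conj(-1/2 + sqrt(5)/2) + 2*(1)*conj(-1/2 + sqrt(5)/2) + 2*(-1)*conj(-sqrt(5)/2 - 1/2) + 5*(0)*conj(0) + 5*(0)*conj(0)]
      = (1/20)[(8) + (-8) + (-sqrt(5) - 1) + (1 - sqrt(5)) + (-1 + sqrt(5)) + (1 + sqrt(5)) + (0) + (0)] = 0/20 = 0
Hence the multiplicities are chi_5: 1, chi_7: 1. Dimension check: dim(chi_7)*dim(chi_8) = 2*2 = 4 and sum (mult * dim) = 1*2 + 1*2 = 4.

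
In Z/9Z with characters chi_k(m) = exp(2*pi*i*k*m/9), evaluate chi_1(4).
chi_1(4) = zeta_9^4 = exp(8*I*pi/9)

Derivation: chi_1(4) = zeta_9^(1*4) = zeta_9^4. Since zeta_9^9 = 1, this equals zeta_9^4 = exp(2*pi*i*4/9) = exp(8*I*pi/9).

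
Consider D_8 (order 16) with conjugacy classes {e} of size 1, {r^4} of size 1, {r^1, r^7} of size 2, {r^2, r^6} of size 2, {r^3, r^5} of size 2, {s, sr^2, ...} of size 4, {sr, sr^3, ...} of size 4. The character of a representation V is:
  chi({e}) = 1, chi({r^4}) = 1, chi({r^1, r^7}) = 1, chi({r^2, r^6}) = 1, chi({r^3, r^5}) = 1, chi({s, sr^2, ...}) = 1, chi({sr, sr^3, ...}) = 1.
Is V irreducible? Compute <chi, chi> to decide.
Irreducible: <chi, chi> = 1.

<chi, chi> = (1/|G|) sum_C |C| * |chi(C)|^2 = (1/16)[1*|1|^2 + 1*|1|^2 + 2*|1|^2 + 2*|1|^2 + 2*|1|^2 + 4*|1|^2 + 4*|1|^2]
  = (1/16)[(1) + (1) + (2) + (2) + (2) + (4) + (4)] = 16/16 = 1.
A character is irreducible iff <chi, chi> = 1, so this representation is irreducible.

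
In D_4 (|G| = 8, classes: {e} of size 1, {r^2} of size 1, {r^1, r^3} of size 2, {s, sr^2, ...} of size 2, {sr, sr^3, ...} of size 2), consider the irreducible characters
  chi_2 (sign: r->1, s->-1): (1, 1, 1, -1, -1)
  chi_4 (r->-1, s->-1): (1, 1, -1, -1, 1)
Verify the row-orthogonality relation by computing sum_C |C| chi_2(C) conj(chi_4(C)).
Sum = 0; so <chi_2, chi_4> = 0 (distinct irreducibles are orthogonal).

Why: Compute term by term over conjugacy classes (|C| * chi_2(C) * conj(chi_4(C))):
  1*(1)*conj(1) + 1*(1)*conj(1) + 2*(1)*conj(-1) + 2*(-1)*conj(-1) + 2*(-1)*conj(1)
  = (1) + (1) + (-2) + (2) + (-2)
  = 0.
Dividing by |G| = 8 gives 0/8 = 0, matching the row-orthogonality relation <chi_2, chi_4> = [chi_2 = chi_4].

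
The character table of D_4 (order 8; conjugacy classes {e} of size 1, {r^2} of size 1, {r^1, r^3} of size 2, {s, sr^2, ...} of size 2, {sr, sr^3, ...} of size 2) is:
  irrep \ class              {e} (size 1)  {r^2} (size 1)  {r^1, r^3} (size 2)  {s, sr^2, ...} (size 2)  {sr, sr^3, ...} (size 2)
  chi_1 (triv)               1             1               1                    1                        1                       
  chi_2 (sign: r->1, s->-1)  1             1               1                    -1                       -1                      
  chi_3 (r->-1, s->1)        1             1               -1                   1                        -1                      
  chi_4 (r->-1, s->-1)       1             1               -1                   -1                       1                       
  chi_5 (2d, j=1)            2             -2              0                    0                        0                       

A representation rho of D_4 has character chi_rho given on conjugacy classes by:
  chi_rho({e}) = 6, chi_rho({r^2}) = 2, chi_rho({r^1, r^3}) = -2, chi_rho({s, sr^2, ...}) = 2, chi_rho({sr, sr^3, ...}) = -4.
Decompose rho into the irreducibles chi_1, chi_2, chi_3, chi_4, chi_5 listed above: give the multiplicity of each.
Multiplicities: chi_1: 0, chi_2: 1, chi_3: 3, chi_4: 0, chi_5: 1.

Details: Use <chi_rho, chi> = (1/|G|) sum_C |C| * chi_rho(C) * conj(chi(C)) with |G| = 8 for each irreducible chi in the table:
  <chi_rho, chi_1> = (1/8)[1*(6)*conj(1) + 1*(2)*conj(1) + 2*(-2)*conj(1) + 2*(2)*conj(1) + 2*(-4)*conj(1)]
      = (1/8)[(6) + (2) + (-4) + (4) + (-8)] = 0/8 = 0
  <chi_rho, chi_2> = (1/8)[1*(6)*conj(1) + 1*(2)*conj(1) + 2*(-2)*conj(1) + 2*(2)*conj(-1) + 2*(-4)*conj(-1)]
      = (1/8)[(6) + (2) + (-4) + (-4) + (8)] = 8/8 = 1
  <chi_rho, chi_3> = (1/8)[1*(6)*conj(1) + 1*(2)*conj(1) + 2*(-2)*conj(-1) + 2*(2)*conj(1) + 2*(-4)*conj(-1)]
      = (1/8)[(6) + (2) + (4) + (4) + (8)] = 24/8 = 3
  <chi_rho, chi_4> = (1/8)[1*(6)*conj(1) + 1*(2)*conj(1) + 2*(-2)*conj(-1) + 2*(2)*conj(-1) + 2*(-4)*conj(1)]
      = (1/8)[(6) + (2) + (4) + (-4) + (-8)] = 0/8 = 0
  <chi_rho, chi_5> = (1/8)[1*(6)*conj(2) + 1*(2)*conj(-2) + 2*(-2)*conj(0) + 2*(2)*conj(0) + 2*(-4)*conj(0)]
      = (1/8)[(12) + (-4) + (0) + (0) + (0)] = 8/8 = 1
Dimension check: dim(rho) = sum (mult * dim) = 0*1 + 1*1 + 3*1 + 0*1 + 1*2 = 6 = chi_rho(e) = 6.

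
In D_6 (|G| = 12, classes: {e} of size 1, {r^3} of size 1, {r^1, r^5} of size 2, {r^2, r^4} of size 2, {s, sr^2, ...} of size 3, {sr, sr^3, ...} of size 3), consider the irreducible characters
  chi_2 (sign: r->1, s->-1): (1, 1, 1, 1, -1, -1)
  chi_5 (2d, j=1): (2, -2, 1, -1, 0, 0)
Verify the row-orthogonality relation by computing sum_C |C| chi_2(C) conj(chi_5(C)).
Sum = 0; so <chi_2, chi_5> = 0 (distinct irreducibles are orthogonal).

Justification: Compute term by term over conjugacy classes (|C| * chi_2(C) * conj(chi_5(C))):
  1*(1)*conj(2) + 1*(1)*conj(-2) + 2*(1)*conj(1) + 2*(1)*conj(-1) + 3*(-1)*conj(0) + 3*(-1)*conj(0)
  = (2) + (-2) + (2) + (-2) + (0) + (0)
  = 0.
Dividing by |G| = 12 gives 0/12 = 0, matching the row-orthogonality relation <chi_2, chi_5> = [chi_2 = chi_5].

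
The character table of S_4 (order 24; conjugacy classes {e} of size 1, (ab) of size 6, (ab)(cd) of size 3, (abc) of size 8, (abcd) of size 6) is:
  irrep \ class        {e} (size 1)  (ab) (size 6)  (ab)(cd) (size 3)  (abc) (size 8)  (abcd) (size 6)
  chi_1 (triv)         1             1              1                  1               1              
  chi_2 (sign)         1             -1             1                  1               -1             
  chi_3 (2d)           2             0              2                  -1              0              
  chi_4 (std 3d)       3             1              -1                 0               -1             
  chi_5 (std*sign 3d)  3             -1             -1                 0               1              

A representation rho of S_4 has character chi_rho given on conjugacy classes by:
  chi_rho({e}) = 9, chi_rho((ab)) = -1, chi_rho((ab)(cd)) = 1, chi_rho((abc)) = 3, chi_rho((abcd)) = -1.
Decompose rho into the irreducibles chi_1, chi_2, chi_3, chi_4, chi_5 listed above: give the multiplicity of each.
Multiplicities: chi_1: 1, chi_2: 2, chi_3: 0, chi_4: 1, chi_5: 1.

Explanation: Use <chi_rho, chi> = (1/|G|) sum_C |C| * chi_rho(C) * conj(chi(C)) with |G| = 24 for each irreducible chi in the table:
  <chi_rho, chi_1> = (1/24)[1*(9)*conj(1) + 6*(-1)*conj(1) + 3*(1)*conj(1) + 8*(3)*conj(1) + 6*(-1)*conj(1)]
      = (1/24)[(9) + (-6) + (3) + (24) + (-6)] = 24/24 = 1
  <chi_rho, chi_2> = (1/24)[1*(9)*conj(1) + 6*(-1)*conj(-1) + 3*(1)*conj(1) + 8*(3)*conj(1) + 6*(-1)*conj(-1)]
      = (1/24)[(9) + (6) + (3) + (24) + (6)] = 48/24 = 2
  <chi_rho, chi_3> = (1/24)[1*(9)*conj(2) + 6*(-1)*conj(0) + 3*(1)*conj(2) + 8*(3)*conj(-1) + 6*(-1)*conj(0)]
      = (1/24)[(18) + (0) + (6) + (-24) + (0)] = 0/24 = 0
  <chi_rho, chi_4> = (1/24)[1*(9)*conj(3) + 6*(-1)*conj(1) + 3*(1)*conj(-1) + 8*(3)*conj(0) + 6*(-1)*conj(-1)]
      = (1/24)[(27) + (-6) + (-3) + (0) + (6)] = 24/24 = 1
  <chi_rho, chi_5> = (1/24)[1*(9)*conj(3) + 6*(-1)*conj(-1) + 3*(1)*conj(-1) + 8*(3)*conj(0) + 6*(-1)*conj(1)]
      = (1/24)[(27) + (6) + (-3) + (0) + (-6)] = 24/24 = 1
Dimension check: dim(rho) = sum (mult * dim) = 1*1 + 2*1 + 0*2 + 1*3 + 1*3 = 9 = chi_rho(e) = 9.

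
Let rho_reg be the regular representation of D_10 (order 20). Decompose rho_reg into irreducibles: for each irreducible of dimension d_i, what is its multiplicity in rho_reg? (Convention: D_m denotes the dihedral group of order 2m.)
Each irreducible V_i of dimension d_i appears with multiplicity d_i, i.e. rho_reg = (direct sum over all irreducibles V_i) d_i V_i. The irreducible dimensions for D_10 are 1, 1, 1, 1, 2, 2, 2, 2: 4 irreducibles of dimension 1, each with multiplicity 1; 4 irreducibles of dimension 2, each with multiplicity 2. Total dimension 4*1*1 + 4*2*2 = 20 = |G|.

General theorem: in the regular representation of a finite group G, each irreducible appears with multiplicity equal to its dimension. Check: dim(rho_reg) = sum d_i^2 = 1 + 1 + 1 + 1 + 4 + 4 + 4 + 4 = 20 = |G|.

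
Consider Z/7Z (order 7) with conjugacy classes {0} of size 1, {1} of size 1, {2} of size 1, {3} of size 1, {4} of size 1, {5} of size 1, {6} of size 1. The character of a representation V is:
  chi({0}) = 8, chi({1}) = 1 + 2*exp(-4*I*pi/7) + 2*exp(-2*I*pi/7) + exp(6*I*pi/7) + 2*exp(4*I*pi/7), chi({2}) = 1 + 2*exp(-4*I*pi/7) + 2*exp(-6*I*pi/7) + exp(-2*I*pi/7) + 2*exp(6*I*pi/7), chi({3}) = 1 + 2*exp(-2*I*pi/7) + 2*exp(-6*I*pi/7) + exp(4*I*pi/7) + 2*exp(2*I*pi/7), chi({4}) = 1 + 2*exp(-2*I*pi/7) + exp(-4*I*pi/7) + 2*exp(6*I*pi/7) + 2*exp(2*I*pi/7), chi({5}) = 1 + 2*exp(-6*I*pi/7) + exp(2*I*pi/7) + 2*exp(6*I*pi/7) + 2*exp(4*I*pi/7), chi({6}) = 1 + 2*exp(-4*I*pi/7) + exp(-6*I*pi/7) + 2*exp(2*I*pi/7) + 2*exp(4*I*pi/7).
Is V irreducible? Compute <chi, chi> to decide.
Not irreducible (reducible): <chi, chi> = 14 > 1.

Explanation: <chi, chi> = (1/|G|) sum_C |C| * |chi(C)|^2 = (1/7)[1*|8|^2 + 1*|1 + 2*exp(-4*I*pi/7) + 2*exp(-2*I*pi/7) + exp(6*I*pi/7) + 2*exp(4*I*pi/7)|^2 + 1*|1 + 2*exp(-4*I*pi/7) + 2*exp(-6*I*pi/7) + exp(-2*I*pi/7) + 2*exp(6*I*pi/7)|^2 + 1*|1 + 2*exp(-2*I*pi/7) + 2*exp(-6*I*pi/7) + exp(4*I*pi/7) + 2*exp(2*I*pi/7)|^2 + 1*|1 + 2*exp(-2*I*pi/7) + exp(-4*I*pi/7) + 2*exp(6*I*pi/7) + 2*exp(2*I*pi/7)|^2 + 1*|1 + 2*exp(-6*I*pi/7) + exp(2*I*pi/7) + 2*exp(6*I*pi/7) + 2*exp(4*I*pi/7)|^2 + 1*|1 + 2*exp(-4*I*pi/7) + exp(-6*I*pi/7) + 2*exp(2*I*pi/7) + 2*exp(4*I*pi/7)|^2]
  = (1/7)[(64) + (14 + 8*exp(-2*I*pi/7) + 6*exp(-4*I*pi/7) + 11*exp(-6*I*pi/7) + 11*exp(6*I*pi/7) + 6*exp(4*I*pi/7) + 8*exp(2*I*pi/7)) + (14 + 11*exp(-2*I*pi/7) + 8*exp(-4*I*pi/7) + 6*exp(-6*I*pi/7) + 6*exp(6*I*pi/7) + 8*exp(4*I*pi/7) + 11*exp(2*I*pi/7)) + (14 + 11*exp(-4*I*pi/7) + 6*exp(-2*I*pi/7) + 8*exp(-6*I*pi/7) + 8*exp(6*I*pi/7) + 6*exp(2*I*pi/7) + 11*exp(4*I*pi/7)) + (14 + 11*exp(-4*I*pi/7) + 6*exp(-2*I*pi/7) + 8*exp(-6*I*pi/7) + 8*exp(6*I*pi/7) + 6*exp(2*I*pi/7) + 11*exp(4*I*pi/7)) + (14 + 11*exp(-2*I*pi/7) + 8*exp(-4*I*pi/7) + 6*exp(-6*I*pi/7) + 6*exp(6*I*pi/7) + 8*exp(4*I*pi/7) + 11*exp(2*I*pi/7)) + (14 + 8*exp(-2*I*pi/7) + 6*exp(-4*I*pi/7) + 11*exp(-6*I*pi/7) + 11*exp(6*I*pi/7) + 6*exp(4*I*pi/7) + 8*exp(2*I*pi/7))] = 98/7 = 14.
(Exp terms are combined using exp(i*s)*conj(exp(i*t)) = exp(i*(s-t)), and sums of them are collapsed using the identity that for every m > 1 the m distinct m-th roots of unity sum to 0, e.g. 1 + exp(2*I*pi/3) + exp(-2*I*pi/3) = 0.)
A character is irreducible iff <chi, chi> = 1, so this representation is reducible.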